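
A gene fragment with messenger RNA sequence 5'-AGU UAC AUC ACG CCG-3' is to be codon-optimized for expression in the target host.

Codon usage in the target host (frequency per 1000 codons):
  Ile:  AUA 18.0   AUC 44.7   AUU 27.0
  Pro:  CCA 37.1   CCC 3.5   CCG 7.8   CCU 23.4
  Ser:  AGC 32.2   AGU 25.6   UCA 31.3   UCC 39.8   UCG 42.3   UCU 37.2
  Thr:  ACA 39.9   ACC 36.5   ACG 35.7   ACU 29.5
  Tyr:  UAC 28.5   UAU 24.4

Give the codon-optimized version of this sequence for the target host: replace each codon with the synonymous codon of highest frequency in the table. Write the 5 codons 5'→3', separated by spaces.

Codon 1 (Ser): best is UCG at 42.3.
Codon 2 (Tyr): best is UAC at 28.5.
Codon 3 (Ile): best is AUC at 44.7.
Codon 4 (Thr): best is ACA at 39.9.
Codon 5 (Pro): best is CCA at 37.1.

UCG UAC AUC ACA CCA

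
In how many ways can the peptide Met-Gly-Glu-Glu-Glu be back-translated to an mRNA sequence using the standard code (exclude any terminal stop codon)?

32

Met: 1 codon.
Gly: 4 codons.
Glu: 2 codons.
Glu: 2 codons.
Glu: 2 codons.
1 × 4 × 2 × 2 × 2 = 32.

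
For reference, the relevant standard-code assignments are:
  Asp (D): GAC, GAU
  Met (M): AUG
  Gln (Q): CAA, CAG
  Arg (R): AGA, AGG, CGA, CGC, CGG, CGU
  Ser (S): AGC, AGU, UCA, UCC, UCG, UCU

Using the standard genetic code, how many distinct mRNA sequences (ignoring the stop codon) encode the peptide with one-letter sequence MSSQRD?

864

Met: 1 codon.
Ser: 6 codons.
Ser: 6 codons.
Gln: 2 codons.
Arg: 6 codons.
Asp: 2 codons.
1 × 6 × 6 × 2 × 6 × 2 = 864.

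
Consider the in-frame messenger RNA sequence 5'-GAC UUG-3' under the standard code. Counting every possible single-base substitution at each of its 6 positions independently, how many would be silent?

3

Codon 1 (GAC, Asp): 1 synonymous substitution.
Codon 2 (UUG, Leu): 2 synonymous substitutions.
Total: 1 + 2 = 3.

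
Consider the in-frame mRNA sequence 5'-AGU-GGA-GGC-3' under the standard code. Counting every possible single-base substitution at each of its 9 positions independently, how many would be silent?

Codon 1 (AGU, Ser): 1 synonymous substitution.
Codon 2 (GGA, Gly): 3 synonymous substitutions.
Codon 3 (GGC, Gly): 3 synonymous substitutions.
Total: 1 + 3 + 3 = 7.

7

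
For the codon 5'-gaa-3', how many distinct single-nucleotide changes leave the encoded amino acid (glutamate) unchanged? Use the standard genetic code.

1

Position 1: none → 0 synonymous.
Position 2: none → 0 synonymous.
Position 3: GAG → 1 synonymous.
Total: 0 + 0 + 1 = 1.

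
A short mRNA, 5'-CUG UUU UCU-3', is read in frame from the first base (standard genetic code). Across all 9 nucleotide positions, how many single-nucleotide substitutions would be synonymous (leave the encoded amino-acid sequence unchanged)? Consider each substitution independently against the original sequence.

Codon 1 (CUG, Leu): 4 synonymous substitutions.
Codon 2 (UUU, Phe): 1 synonymous substitution.
Codon 3 (UCU, Ser): 3 synonymous substitutions.
Total: 4 + 1 + 3 = 8.

8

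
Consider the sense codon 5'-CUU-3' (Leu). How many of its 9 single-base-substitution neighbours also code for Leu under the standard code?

Position 1: none → 0 synonymous.
Position 2: none → 0 synonymous.
Position 3: CUC, CUA, CUG → 3 synonymous.
Total: 0 + 0 + 3 = 3.

3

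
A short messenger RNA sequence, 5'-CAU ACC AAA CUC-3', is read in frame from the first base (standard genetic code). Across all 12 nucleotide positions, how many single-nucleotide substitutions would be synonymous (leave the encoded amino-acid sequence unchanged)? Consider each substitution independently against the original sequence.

Codon 1 (CAU, His): 1 synonymous substitution.
Codon 2 (ACC, Thr): 3 synonymous substitutions.
Codon 3 (AAA, Lys): 1 synonymous substitution.
Codon 4 (CUC, Leu): 3 synonymous substitutions.
Total: 1 + 3 + 1 + 3 = 8.

8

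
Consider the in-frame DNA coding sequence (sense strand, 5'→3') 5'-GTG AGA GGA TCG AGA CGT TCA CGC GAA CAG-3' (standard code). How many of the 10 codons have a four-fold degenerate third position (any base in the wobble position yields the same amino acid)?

6

Codon 1 GTG (Val): third position 4-fold.
Codon 2 AGA (Arg): third position 2-fold.
Codon 3 GGA (Gly): third position 4-fold.
Codon 4 TCG (Ser): third position 4-fold.
Codon 5 AGA (Arg): third position 2-fold.
Codon 6 CGT (Arg): third position 4-fold.
Codon 7 TCA (Ser): third position 4-fold.
Codon 8 CGC (Arg): third position 4-fold.
Codon 9 GAA (Glu): third position 2-fold.
Codon 10 CAG (Gln): third position 2-fold.
Four-fold degenerate third positions: 6.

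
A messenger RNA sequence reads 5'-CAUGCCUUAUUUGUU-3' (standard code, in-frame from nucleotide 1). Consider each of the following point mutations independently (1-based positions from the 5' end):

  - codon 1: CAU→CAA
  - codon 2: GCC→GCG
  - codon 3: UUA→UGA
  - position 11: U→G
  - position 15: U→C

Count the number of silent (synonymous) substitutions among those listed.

2

Codon 1: CAU (His) → CAA (Gln) — missense.
Codon 2: GCC (Ala) → GCG (Ala) — synonymous.
Codon 3: UUA (Leu) → UGA (Stop) — nonsense.
Codon 4: UUU (Phe) → UGU (Cys) — missense.
Codon 5: GUU (Val) → GUC (Val) — synonymous.
Synonymous: 2 of 5.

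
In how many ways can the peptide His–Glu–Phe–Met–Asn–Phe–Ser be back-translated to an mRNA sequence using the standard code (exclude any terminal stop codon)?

His: 2 codons.
Glu: 2 codons.
Phe: 2 codons.
Met: 1 codon.
Asn: 2 codons.
Phe: 2 codons.
Ser: 6 codons.
2 × 2 × 2 × 1 × 2 × 2 × 6 = 192.

192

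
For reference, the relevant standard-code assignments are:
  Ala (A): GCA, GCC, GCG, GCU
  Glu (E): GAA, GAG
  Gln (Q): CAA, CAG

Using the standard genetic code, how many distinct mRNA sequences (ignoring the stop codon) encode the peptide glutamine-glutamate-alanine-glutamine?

32

Gln: 2 codons.
Glu: 2 codons.
Ala: 4 codons.
Gln: 2 codons.
2 × 2 × 4 × 2 = 32.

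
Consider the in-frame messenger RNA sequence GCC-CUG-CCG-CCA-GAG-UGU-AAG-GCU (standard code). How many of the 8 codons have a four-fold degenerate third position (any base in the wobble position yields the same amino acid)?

5

Codon 1 GCC (Ala): third position 4-fold.
Codon 2 CUG (Leu): third position 4-fold.
Codon 3 CCG (Pro): third position 4-fold.
Codon 4 CCA (Pro): third position 4-fold.
Codon 5 GAG (Glu): third position 2-fold.
Codon 6 UGU (Cys): third position 2-fold.
Codon 7 AAG (Lys): third position 2-fold.
Codon 8 GCU (Ala): third position 4-fold.
Four-fold degenerate third positions: 5.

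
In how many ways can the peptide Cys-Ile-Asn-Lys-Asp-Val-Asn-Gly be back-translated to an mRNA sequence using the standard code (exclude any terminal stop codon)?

Cys: 2 codons.
Ile: 3 codons.
Asn: 2 codons.
Lys: 2 codons.
Asp: 2 codons.
Val: 4 codons.
Asn: 2 codons.
Gly: 4 codons.
2 × 3 × 2 × 2 × 2 × 4 × 2 × 4 = 1536.

1536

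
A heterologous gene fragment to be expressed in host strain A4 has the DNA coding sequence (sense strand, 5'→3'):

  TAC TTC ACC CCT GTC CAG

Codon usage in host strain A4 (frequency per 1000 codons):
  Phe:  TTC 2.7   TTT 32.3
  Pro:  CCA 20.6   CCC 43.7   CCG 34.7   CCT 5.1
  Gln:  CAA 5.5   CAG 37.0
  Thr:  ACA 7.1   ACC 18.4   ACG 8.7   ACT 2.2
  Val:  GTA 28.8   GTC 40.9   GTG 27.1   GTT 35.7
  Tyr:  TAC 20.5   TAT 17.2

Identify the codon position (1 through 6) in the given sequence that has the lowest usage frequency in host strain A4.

2

Codon 1 TAC (Tyr): 20.5 per 1000.
Codon 2 TTC (Phe): 2.7 per 1000.
Codon 3 ACC (Thr): 18.4 per 1000.
Codon 4 CCT (Pro): 5.1 per 1000.
Codon 5 GTC (Val): 40.9 per 1000.
Codon 6 CAG (Gln): 37.0 per 1000.
Lowest frequency is 2.7 at codon 2.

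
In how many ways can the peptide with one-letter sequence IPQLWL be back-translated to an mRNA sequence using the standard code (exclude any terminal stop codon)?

864

Ile: 3 codons.
Pro: 4 codons.
Gln: 2 codons.
Leu: 6 codons.
Trp: 1 codon.
Leu: 6 codons.
3 × 4 × 2 × 6 × 1 × 6 = 864.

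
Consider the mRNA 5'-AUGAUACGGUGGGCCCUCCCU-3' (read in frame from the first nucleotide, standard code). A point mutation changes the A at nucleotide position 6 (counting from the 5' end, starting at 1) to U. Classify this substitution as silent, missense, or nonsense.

silent

Position 6 falls in codon 2: AUA → Ile.
After the substitution the codon is AUU → Ile.
Both encode Ile, so the change is synonymous.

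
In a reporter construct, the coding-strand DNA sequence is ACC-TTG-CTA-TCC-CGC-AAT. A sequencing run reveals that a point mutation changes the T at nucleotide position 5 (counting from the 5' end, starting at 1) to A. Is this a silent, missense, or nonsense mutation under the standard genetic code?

Position 5 falls in codon 2: TTG → Leu.
After the substitution the codon is TAG → Stop.
The new codon is a stop codon, so this is a nonsense mutation.

nonsense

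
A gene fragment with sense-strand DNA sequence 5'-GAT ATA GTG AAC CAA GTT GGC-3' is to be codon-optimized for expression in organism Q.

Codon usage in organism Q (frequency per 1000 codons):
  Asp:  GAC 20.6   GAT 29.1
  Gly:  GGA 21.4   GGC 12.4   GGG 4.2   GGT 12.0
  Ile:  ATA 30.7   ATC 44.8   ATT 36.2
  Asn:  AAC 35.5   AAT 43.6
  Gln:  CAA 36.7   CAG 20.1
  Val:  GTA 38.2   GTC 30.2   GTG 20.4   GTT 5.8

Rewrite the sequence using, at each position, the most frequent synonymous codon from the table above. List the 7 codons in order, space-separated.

GAT ATC GTA AAT CAA GTA GGA

Codon 1 (Asp): best is GAT at 29.1.
Codon 2 (Ile): best is ATC at 44.8.
Codon 3 (Val): best is GTA at 38.2.
Codon 4 (Asn): best is AAT at 43.6.
Codon 5 (Gln): best is CAA at 36.7.
Codon 6 (Val): best is GTA at 38.2.
Codon 7 (Gly): best is GGA at 21.4.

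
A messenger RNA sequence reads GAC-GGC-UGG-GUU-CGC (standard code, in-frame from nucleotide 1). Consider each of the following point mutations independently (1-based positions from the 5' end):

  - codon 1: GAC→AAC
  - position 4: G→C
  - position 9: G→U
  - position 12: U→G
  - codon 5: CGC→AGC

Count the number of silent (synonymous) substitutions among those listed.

1

Codon 1: GAC (Asp) → AAC (Asn) — missense.
Codon 2: GGC (Gly) → CGC (Arg) — missense.
Codon 3: UGG (Trp) → UGU (Cys) — missense.
Codon 4: GUU (Val) → GUG (Val) — synonymous.
Codon 5: CGC (Arg) → AGC (Ser) — missense.
Synonymous: 1 of 5.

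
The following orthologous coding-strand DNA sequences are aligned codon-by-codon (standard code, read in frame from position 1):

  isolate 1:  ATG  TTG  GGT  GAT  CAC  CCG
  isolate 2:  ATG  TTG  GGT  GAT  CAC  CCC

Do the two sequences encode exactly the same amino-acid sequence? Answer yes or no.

yes

Codon 1: ATG Met / ATG Met — identical.
Codon 2: TTG Leu / TTG Leu — identical.
Codon 3: GGT Gly / GGT Gly — identical.
Codon 4: GAT Asp / GAT Asp — identical.
Codon 5: CAC His / CAC His — identical.
Codon 6: CCG Pro / CCC Pro — synonymous.
Nonsynonymous differences: 0 → same protein.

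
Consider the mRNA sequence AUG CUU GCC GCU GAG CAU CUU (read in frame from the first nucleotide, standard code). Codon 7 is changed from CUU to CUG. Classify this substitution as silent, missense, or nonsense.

silent

Position 21 falls in codon 7: CUU → Leu.
After the substitution the codon is CUG → Leu.
Both encode Leu, so the change is synonymous.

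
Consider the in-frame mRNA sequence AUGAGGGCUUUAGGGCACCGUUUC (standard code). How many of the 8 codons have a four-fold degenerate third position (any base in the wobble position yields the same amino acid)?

3

Codon 1 AUG (Met): third position 1-fold.
Codon 2 AGG (Arg): third position 2-fold.
Codon 3 GCU (Ala): third position 4-fold.
Codon 4 UUA (Leu): third position 2-fold.
Codon 5 GGG (Gly): third position 4-fold.
Codon 6 CAC (His): third position 2-fold.
Codon 7 CGU (Arg): third position 4-fold.
Codon 8 UUC (Phe): third position 2-fold.
Four-fold degenerate third positions: 3.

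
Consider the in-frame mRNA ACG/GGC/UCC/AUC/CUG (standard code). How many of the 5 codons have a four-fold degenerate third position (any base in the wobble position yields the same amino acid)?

4

Codon 1 ACG (Thr): third position 4-fold.
Codon 2 GGC (Gly): third position 4-fold.
Codon 3 UCC (Ser): third position 4-fold.
Codon 4 AUC (Ile): third position 3-fold.
Codon 5 CUG (Leu): third position 4-fold.
Four-fold degenerate third positions: 4.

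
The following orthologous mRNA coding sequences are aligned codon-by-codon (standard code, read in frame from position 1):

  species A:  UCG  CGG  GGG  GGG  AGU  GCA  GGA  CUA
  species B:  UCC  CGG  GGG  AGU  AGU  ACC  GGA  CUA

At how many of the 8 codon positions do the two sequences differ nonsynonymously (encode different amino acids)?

2

Codon 1: UCG Ser / UCC Ser — synonymous.
Codon 2: CGG Arg / CGG Arg — identical.
Codon 3: GGG Gly / GGG Gly — identical.
Codon 4: GGG Gly / AGU Ser — nonsynonymous.
Codon 5: AGU Ser / AGU Ser — identical.
Codon 6: GCA Ala / ACC Thr — nonsynonymous.
Codon 7: GGA Gly / GGA Gly — identical.
Codon 8: CUA Leu / CUA Leu — identical.
Nonsynonymous differences: 2.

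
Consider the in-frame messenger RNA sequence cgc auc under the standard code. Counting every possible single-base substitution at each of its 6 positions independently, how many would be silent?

Codon 1 (CGC, Arg): 3 synonymous substitutions.
Codon 2 (AUC, Ile): 2 synonymous substitutions.
Total: 3 + 2 = 5.

5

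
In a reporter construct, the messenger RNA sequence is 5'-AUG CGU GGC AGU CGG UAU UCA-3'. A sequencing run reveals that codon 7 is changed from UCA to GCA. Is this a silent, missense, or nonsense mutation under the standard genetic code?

Position 19 falls in codon 7: UCA → Ser.
After the substitution the codon is GCA → Ala.
Ser ≠ Ala, so this is a missense mutation.

missense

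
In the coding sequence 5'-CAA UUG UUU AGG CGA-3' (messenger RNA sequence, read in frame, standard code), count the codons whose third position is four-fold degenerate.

Codon 1 CAA (Gln): third position 2-fold.
Codon 2 UUG (Leu): third position 2-fold.
Codon 3 UUU (Phe): third position 2-fold.
Codon 4 AGG (Arg): third position 2-fold.
Codon 5 CGA (Arg): third position 4-fold.
Four-fold degenerate third positions: 1.

1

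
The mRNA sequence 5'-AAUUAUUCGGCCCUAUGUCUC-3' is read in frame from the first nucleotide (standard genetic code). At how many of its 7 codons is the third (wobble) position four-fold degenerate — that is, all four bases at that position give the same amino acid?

4

Codon 1 AAU (Asn): third position 2-fold.
Codon 2 UAU (Tyr): third position 2-fold.
Codon 3 UCG (Ser): third position 4-fold.
Codon 4 GCC (Ala): third position 4-fold.
Codon 5 CUA (Leu): third position 4-fold.
Codon 6 UGU (Cys): third position 2-fold.
Codon 7 CUC (Leu): third position 4-fold.
Four-fold degenerate third positions: 4.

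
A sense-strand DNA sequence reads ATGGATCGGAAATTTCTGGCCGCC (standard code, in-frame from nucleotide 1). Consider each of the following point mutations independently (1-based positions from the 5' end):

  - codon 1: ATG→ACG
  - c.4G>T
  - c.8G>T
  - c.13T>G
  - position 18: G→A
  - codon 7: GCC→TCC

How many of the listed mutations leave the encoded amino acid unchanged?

1

Codon 1: ATG (Met) → ACG (Thr) — missense.
Codon 2: GAT (Asp) → TAT (Tyr) — missense.
Codon 3: CGG (Arg) → CTG (Leu) — missense.
Codon 5: TTT (Phe) → GTT (Val) — missense.
Codon 6: CTG (Leu) → CTA (Leu) — synonymous.
Codon 7: GCC (Ala) → TCC (Ser) — missense.
Synonymous: 1 of 6.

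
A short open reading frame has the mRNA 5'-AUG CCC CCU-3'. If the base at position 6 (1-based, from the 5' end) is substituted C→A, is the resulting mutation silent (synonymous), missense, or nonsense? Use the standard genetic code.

Position 6 falls in codon 2: CCC → Pro.
After the substitution the codon is CCA → Pro.
Both encode Pro, so the change is synonymous.

silent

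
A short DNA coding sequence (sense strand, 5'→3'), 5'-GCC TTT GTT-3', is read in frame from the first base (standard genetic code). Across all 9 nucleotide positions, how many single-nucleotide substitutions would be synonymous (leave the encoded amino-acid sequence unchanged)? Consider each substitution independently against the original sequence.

Codon 1 (GCC, Ala): 3 synonymous substitutions.
Codon 2 (TTT, Phe): 1 synonymous substitution.
Codon 3 (GTT, Val): 3 synonymous substitutions.
Total: 3 + 1 + 3 = 7.

7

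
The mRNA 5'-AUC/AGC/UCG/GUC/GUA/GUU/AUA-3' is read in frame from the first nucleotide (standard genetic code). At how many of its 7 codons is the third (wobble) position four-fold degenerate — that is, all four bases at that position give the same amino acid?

4

Codon 1 AUC (Ile): third position 3-fold.
Codon 2 AGC (Ser): third position 2-fold.
Codon 3 UCG (Ser): third position 4-fold.
Codon 4 GUC (Val): third position 4-fold.
Codon 5 GUA (Val): third position 4-fold.
Codon 6 GUU (Val): third position 4-fold.
Codon 7 AUA (Ile): third position 3-fold.
Four-fold degenerate third positions: 4.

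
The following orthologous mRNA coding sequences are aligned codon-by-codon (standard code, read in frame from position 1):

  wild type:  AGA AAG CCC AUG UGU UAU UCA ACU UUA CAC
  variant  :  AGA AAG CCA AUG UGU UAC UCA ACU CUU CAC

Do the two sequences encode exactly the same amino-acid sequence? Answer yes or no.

Codon 1: AGA Arg / AGA Arg — identical.
Codon 2: AAG Lys / AAG Lys — identical.
Codon 3: CCC Pro / CCA Pro — synonymous.
Codon 4: AUG Met / AUG Met — identical.
Codon 5: UGU Cys / UGU Cys — identical.
Codon 6: UAU Tyr / UAC Tyr — synonymous.
Codon 7: UCA Ser / UCA Ser — identical.
Codon 8: ACU Thr / ACU Thr — identical.
Codon 9: UUA Leu / CUU Leu — synonymous.
Codon 10: CAC His / CAC His — identical.
Nonsynonymous differences: 0 → same protein.

yes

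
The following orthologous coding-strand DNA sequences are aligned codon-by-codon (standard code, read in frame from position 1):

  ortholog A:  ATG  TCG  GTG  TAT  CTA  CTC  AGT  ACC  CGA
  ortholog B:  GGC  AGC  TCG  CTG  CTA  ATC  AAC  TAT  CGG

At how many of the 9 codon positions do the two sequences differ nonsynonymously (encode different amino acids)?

6

Codon 1: ATG Met / GGC Gly — nonsynonymous.
Codon 2: TCG Ser / AGC Ser — synonymous.
Codon 3: GTG Val / TCG Ser — nonsynonymous.
Codon 4: TAT Tyr / CTG Leu — nonsynonymous.
Codon 5: CTA Leu / CTA Leu — identical.
Codon 6: CTC Leu / ATC Ile — nonsynonymous.
Codon 7: AGT Ser / AAC Asn — nonsynonymous.
Codon 8: ACC Thr / TAT Tyr — nonsynonymous.
Codon 9: CGA Arg / CGG Arg — synonymous.
Nonsynonymous differences: 6.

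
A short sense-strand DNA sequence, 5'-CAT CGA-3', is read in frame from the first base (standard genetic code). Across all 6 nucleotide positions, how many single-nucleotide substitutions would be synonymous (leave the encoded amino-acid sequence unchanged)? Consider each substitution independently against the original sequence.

Codon 1 (CAT, His): 1 synonymous substitution.
Codon 2 (CGA, Arg): 4 synonymous substitutions.
Total: 1 + 4 = 5.

5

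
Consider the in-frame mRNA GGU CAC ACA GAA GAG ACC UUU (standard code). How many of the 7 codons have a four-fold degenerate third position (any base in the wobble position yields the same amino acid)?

3

Codon 1 GGU (Gly): third position 4-fold.
Codon 2 CAC (His): third position 2-fold.
Codon 3 ACA (Thr): third position 4-fold.
Codon 4 GAA (Glu): third position 2-fold.
Codon 5 GAG (Glu): third position 2-fold.
Codon 6 ACC (Thr): third position 4-fold.
Codon 7 UUU (Phe): third position 2-fold.
Four-fold degenerate third positions: 3.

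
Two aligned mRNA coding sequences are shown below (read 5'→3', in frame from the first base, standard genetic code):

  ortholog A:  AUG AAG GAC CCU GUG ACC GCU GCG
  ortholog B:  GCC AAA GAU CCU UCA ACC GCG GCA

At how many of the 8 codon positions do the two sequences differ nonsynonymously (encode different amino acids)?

Codon 1: AUG Met / GCC Ala — nonsynonymous.
Codon 2: AAG Lys / AAA Lys — synonymous.
Codon 3: GAC Asp / GAU Asp — synonymous.
Codon 4: CCU Pro / CCU Pro — identical.
Codon 5: GUG Val / UCA Ser — nonsynonymous.
Codon 6: ACC Thr / ACC Thr — identical.
Codon 7: GCU Ala / GCG Ala — synonymous.
Codon 8: GCG Ala / GCA Ala — synonymous.
Nonsynonymous differences: 2.

2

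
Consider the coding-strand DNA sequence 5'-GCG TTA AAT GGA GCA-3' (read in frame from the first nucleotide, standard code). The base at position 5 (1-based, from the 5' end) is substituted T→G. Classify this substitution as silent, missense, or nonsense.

Position 5 falls in codon 2: TTA → Leu.
After the substitution the codon is TGA → Stop.
The new codon is a stop codon, so this is a nonsense mutation.

nonsense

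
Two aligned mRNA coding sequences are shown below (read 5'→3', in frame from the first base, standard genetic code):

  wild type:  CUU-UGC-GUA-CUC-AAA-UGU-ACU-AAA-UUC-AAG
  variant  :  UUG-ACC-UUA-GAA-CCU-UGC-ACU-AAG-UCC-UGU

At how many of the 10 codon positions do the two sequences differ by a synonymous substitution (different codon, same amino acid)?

3

Codon 1: CUU Leu / UUG Leu — synonymous.
Codon 2: UGC Cys / ACC Thr — nonsynonymous.
Codon 3: GUA Val / UUA Leu — nonsynonymous.
Codon 4: CUC Leu / GAA Glu — nonsynonymous.
Codon 5: AAA Lys / CCU Pro — nonsynonymous.
Codon 6: UGU Cys / UGC Cys — synonymous.
Codon 7: ACU Thr / ACU Thr — identical.
Codon 8: AAA Lys / AAG Lys — synonymous.
Codon 9: UUC Phe / UCC Ser — nonsynonymous.
Codon 10: AAG Lys / UGU Cys — nonsynonymous.
Synonymous differences: 3.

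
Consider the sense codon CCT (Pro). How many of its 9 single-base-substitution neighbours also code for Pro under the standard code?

3

Position 1: none → 0 synonymous.
Position 2: none → 0 synonymous.
Position 3: CCC, CCA, CCG → 3 synonymous.
Total: 0 + 0 + 3 = 3.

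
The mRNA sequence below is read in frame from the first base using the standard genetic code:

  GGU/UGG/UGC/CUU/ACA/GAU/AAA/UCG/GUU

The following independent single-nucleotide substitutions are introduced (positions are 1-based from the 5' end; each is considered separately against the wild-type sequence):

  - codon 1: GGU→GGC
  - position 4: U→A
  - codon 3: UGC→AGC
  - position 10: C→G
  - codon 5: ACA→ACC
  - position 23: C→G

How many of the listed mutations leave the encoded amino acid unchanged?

2

Codon 1: GGU (Gly) → GGC (Gly) — synonymous.
Codon 2: UGG (Trp) → AGG (Arg) — missense.
Codon 3: UGC (Cys) → AGC (Ser) — missense.
Codon 4: CUU (Leu) → GUU (Val) — missense.
Codon 5: ACA (Thr) → ACC (Thr) — synonymous.
Codon 8: UCG (Ser) → UGG (Trp) — missense.
Synonymous: 2 of 6.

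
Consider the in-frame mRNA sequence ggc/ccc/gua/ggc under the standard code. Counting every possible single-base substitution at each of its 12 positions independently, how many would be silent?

Codon 1 (GGC, Gly): 3 synonymous substitutions.
Codon 2 (CCC, Pro): 3 synonymous substitutions.
Codon 3 (GUA, Val): 3 synonymous substitutions.
Codon 4 (GGC, Gly): 3 synonymous substitutions.
Total: 3 + 3 + 3 + 3 = 12.

12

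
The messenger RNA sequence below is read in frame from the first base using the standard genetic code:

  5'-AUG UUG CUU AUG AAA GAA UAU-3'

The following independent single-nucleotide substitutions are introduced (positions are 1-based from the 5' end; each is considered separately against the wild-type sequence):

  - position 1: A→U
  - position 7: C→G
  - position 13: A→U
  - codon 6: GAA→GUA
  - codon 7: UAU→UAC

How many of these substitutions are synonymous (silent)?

Codon 1: AUG (Met) → UUG (Leu) — missense.
Codon 3: CUU (Leu) → GUU (Val) — missense.
Codon 5: AAA (Lys) → UAA (Stop) — nonsense.
Codon 6: GAA (Glu) → GUA (Val) — missense.
Codon 7: UAU (Tyr) → UAC (Tyr) — synonymous.
Synonymous: 1 of 5.

1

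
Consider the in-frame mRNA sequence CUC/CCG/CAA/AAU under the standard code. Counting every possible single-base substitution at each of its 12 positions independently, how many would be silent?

8

Codon 1 (CUC, Leu): 3 synonymous substitutions.
Codon 2 (CCG, Pro): 3 synonymous substitutions.
Codon 3 (CAA, Gln): 1 synonymous substitution.
Codon 4 (AAU, Asn): 1 synonymous substitution.
Total: 3 + 3 + 1 + 1 = 8.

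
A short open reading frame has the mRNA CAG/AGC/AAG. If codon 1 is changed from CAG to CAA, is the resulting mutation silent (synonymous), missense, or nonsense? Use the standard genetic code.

silent

Position 3 falls in codon 1: CAG → Gln.
After the substitution the codon is CAA → Gln.
Both encode Gln, so the change is synonymous.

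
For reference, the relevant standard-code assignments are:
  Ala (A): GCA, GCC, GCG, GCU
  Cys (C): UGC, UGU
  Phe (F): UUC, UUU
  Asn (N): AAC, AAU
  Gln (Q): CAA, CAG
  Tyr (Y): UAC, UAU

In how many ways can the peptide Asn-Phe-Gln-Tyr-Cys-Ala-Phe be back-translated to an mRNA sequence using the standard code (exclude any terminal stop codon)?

256

Asn: 2 codons.
Phe: 2 codons.
Gln: 2 codons.
Tyr: 2 codons.
Cys: 2 codons.
Ala: 4 codons.
Phe: 2 codons.
2 × 2 × 2 × 2 × 2 × 4 × 2 = 256.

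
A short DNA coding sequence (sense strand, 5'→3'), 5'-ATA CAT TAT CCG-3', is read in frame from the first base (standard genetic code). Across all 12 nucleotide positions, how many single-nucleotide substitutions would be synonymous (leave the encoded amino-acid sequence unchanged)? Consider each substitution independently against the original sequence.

Codon 1 (ATA, Ile): 2 synonymous substitutions.
Codon 2 (CAT, His): 1 synonymous substitution.
Codon 3 (TAT, Tyr): 1 synonymous substitution.
Codon 4 (CCG, Pro): 3 synonymous substitutions.
Total: 2 + 1 + 1 + 3 = 7.

7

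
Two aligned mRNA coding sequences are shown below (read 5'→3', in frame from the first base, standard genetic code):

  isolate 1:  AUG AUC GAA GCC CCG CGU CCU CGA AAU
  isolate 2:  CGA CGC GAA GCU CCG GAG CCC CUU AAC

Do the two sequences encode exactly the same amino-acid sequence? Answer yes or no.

no

Codon 1: AUG Met / CGA Arg — nonsynonymous.
Codon 2: AUC Ile / CGC Arg — nonsynonymous.
Codon 3: GAA Glu / GAA Glu — identical.
Codon 4: GCC Ala / GCU Ala — synonymous.
Codon 5: CCG Pro / CCG Pro — identical.
Codon 6: CGU Arg / GAG Glu — nonsynonymous.
Codon 7: CCU Pro / CCC Pro — synonymous.
Codon 8: CGA Arg / CUU Leu — nonsynonymous.
Codon 9: AAU Asn / AAC Asn — synonymous.
Nonsynonymous differences: 4 → different protein.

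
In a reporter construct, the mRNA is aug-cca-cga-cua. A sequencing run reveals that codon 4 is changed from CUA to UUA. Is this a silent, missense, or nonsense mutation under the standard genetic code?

silent

Position 10 falls in codon 4: CUA → Leu.
After the substitution the codon is UUA → Leu.
Both encode Leu, so the change is synonymous.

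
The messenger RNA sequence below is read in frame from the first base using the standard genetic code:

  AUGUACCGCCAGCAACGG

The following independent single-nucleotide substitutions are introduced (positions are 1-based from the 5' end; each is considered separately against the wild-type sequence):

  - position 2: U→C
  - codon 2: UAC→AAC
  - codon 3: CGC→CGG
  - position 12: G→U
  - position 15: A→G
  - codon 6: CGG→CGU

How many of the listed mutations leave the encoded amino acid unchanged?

Codon 1: AUG (Met) → ACG (Thr) — missense.
Codon 2: UAC (Tyr) → AAC (Asn) — missense.
Codon 3: CGC (Arg) → CGG (Arg) — synonymous.
Codon 4: CAG (Gln) → CAU (His) — missense.
Codon 5: CAA (Gln) → CAG (Gln) — synonymous.
Codon 6: CGG (Arg) → CGU (Arg) — synonymous.
Synonymous: 3 of 6.

3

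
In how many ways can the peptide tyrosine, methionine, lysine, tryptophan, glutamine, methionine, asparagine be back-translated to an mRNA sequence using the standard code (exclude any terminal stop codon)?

Tyr: 2 codons.
Met: 1 codon.
Lys: 2 codons.
Trp: 1 codon.
Gln: 2 codons.
Met: 1 codon.
Asn: 2 codons.
2 × 1 × 2 × 1 × 2 × 1 × 2 = 16.

16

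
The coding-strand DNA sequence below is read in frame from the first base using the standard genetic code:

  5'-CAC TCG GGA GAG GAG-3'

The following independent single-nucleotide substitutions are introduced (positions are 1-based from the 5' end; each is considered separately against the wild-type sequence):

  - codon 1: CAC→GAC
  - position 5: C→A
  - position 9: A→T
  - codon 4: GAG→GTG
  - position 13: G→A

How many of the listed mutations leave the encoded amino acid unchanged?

Codon 1: CAC (His) → GAC (Asp) — missense.
Codon 2: TCG (Ser) → TAG (Stop) — nonsense.
Codon 3: GGA (Gly) → GGT (Gly) — synonymous.
Codon 4: GAG (Glu) → GTG (Val) — missense.
Codon 5: GAG (Glu) → AAG (Lys) — missense.
Synonymous: 1 of 5.

1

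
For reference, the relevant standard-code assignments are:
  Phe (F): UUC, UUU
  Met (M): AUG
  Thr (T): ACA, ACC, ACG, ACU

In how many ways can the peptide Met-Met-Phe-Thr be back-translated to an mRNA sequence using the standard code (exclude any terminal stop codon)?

8

Met: 1 codon.
Met: 1 codon.
Phe: 2 codons.
Thr: 4 codons.
1 × 1 × 2 × 4 = 8.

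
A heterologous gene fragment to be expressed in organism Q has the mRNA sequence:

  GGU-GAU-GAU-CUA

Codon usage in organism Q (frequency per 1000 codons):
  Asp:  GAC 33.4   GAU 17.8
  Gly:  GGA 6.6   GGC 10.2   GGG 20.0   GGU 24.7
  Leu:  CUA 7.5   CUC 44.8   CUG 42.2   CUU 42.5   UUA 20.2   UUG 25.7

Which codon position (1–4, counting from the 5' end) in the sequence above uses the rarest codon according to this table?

Codon 1 GGU (Gly): 24.7 per 1000.
Codon 2 GAU (Asp): 17.8 per 1000.
Codon 3 GAU (Asp): 17.8 per 1000.
Codon 4 CUA (Leu): 7.5 per 1000.
Lowest frequency is 7.5 at codon 4.

4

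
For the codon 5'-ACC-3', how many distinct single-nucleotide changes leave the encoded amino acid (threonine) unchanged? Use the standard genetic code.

3

Position 1: none → 0 synonymous.
Position 2: none → 0 synonymous.
Position 3: ACT, ACA, ACG → 3 synonymous.
Total: 0 + 0 + 3 = 3.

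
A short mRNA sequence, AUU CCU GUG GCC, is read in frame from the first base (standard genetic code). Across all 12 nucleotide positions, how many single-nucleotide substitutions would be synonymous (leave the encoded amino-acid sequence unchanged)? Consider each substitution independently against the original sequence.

11

Codon 1 (AUU, Ile): 2 synonymous substitutions.
Codon 2 (CCU, Pro): 3 synonymous substitutions.
Codon 3 (GUG, Val): 3 synonymous substitutions.
Codon 4 (GCC, Ala): 3 synonymous substitutions.
Total: 2 + 3 + 3 + 3 = 11.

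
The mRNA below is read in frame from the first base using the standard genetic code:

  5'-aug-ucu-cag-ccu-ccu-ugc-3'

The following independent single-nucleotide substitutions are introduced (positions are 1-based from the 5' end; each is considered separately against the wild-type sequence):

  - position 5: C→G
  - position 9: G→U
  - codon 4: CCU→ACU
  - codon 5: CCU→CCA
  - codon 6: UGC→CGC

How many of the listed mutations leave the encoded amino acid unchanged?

Codon 2: UCU (Ser) → UGU (Cys) — missense.
Codon 3: CAG (Gln) → CAU (His) — missense.
Codon 4: CCU (Pro) → ACU (Thr) — missense.
Codon 5: CCU (Pro) → CCA (Pro) — synonymous.
Codon 6: UGC (Cys) → CGC (Arg) — missense.
Synonymous: 1 of 5.

1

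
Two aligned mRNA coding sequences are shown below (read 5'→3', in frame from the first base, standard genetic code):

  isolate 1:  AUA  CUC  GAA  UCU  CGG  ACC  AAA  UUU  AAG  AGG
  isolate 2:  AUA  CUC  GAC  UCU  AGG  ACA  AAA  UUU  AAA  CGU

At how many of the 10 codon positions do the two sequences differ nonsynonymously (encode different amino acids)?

Codon 1: AUA Ile / AUA Ile — identical.
Codon 2: CUC Leu / CUC Leu — identical.
Codon 3: GAA Glu / GAC Asp — nonsynonymous.
Codon 4: UCU Ser / UCU Ser — identical.
Codon 5: CGG Arg / AGG Arg — synonymous.
Codon 6: ACC Thr / ACA Thr — synonymous.
Codon 7: AAA Lys / AAA Lys — identical.
Codon 8: UUU Phe / UUU Phe — identical.
Codon 9: AAG Lys / AAA Lys — synonymous.
Codon 10: AGG Arg / CGU Arg — synonymous.
Nonsynonymous differences: 1.

1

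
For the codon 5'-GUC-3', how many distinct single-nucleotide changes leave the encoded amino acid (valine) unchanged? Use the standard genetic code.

3

Position 1: none → 0 synonymous.
Position 2: none → 0 synonymous.
Position 3: GUU, GUA, GUG → 3 synonymous.
Total: 0 + 0 + 3 = 3.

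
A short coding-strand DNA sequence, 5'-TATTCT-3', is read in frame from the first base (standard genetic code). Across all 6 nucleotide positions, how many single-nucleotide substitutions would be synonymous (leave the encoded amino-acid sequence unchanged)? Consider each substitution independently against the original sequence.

4

Codon 1 (TAT, Tyr): 1 synonymous substitution.
Codon 2 (TCT, Ser): 3 synonymous substitutions.
Total: 1 + 3 = 4.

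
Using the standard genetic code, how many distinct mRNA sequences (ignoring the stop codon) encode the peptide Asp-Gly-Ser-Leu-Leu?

Asp: 2 codons.
Gly: 4 codons.
Ser: 6 codons.
Leu: 6 codons.
Leu: 6 codons.
2 × 4 × 6 × 6 × 6 = 1728.

1728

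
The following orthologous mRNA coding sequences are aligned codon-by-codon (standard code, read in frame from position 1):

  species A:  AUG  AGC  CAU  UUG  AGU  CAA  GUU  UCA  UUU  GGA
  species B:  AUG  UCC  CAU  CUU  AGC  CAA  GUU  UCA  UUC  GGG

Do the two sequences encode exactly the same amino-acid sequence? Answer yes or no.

Codon 1: AUG Met / AUG Met — identical.
Codon 2: AGC Ser / UCC Ser — synonymous.
Codon 3: CAU His / CAU His — identical.
Codon 4: UUG Leu / CUU Leu — synonymous.
Codon 5: AGU Ser / AGC Ser — synonymous.
Codon 6: CAA Gln / CAA Gln — identical.
Codon 7: GUU Val / GUU Val — identical.
Codon 8: UCA Ser / UCA Ser — identical.
Codon 9: UUU Phe / UUC Phe — synonymous.
Codon 10: GGA Gly / GGG Gly — synonymous.
Nonsynonymous differences: 0 → same protein.

yes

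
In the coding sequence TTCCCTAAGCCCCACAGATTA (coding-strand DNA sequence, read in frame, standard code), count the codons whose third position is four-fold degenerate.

Codon 1 TTC (Phe): third position 2-fold.
Codon 2 CCT (Pro): third position 4-fold.
Codon 3 AAG (Lys): third position 2-fold.
Codon 4 CCC (Pro): third position 4-fold.
Codon 5 CAC (His): third position 2-fold.
Codon 6 AGA (Arg): third position 2-fold.
Codon 7 TTA (Leu): third position 2-fold.
Four-fold degenerate third positions: 2.

2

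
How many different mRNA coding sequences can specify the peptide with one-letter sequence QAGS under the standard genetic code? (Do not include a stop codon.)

Gln: 2 codons.
Ala: 4 codons.
Gly: 4 codons.
Ser: 6 codons.
2 × 4 × 4 × 6 = 192.

192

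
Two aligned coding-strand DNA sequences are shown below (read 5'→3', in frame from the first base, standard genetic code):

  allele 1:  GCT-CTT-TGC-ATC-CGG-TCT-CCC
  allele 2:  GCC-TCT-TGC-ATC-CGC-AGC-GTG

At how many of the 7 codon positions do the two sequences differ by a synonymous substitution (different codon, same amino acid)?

3

Codon 1: GCT Ala / GCC Ala — synonymous.
Codon 2: CTT Leu / TCT Ser — nonsynonymous.
Codon 3: TGC Cys / TGC Cys — identical.
Codon 4: ATC Ile / ATC Ile — identical.
Codon 5: CGG Arg / CGC Arg — synonymous.
Codon 6: TCT Ser / AGC Ser — synonymous.
Codon 7: CCC Pro / GTG Val — nonsynonymous.
Synonymous differences: 3.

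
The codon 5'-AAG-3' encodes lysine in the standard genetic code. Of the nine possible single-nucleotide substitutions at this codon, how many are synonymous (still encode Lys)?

Position 1: none → 0 synonymous.
Position 2: none → 0 synonymous.
Position 3: AAA → 1 synonymous.
Total: 0 + 0 + 1 = 1.

1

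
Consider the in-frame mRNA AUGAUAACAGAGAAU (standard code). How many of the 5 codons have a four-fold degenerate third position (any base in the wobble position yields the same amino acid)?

1

Codon 1 AUG (Met): third position 1-fold.
Codon 2 AUA (Ile): third position 3-fold.
Codon 3 ACA (Thr): third position 4-fold.
Codon 4 GAG (Glu): third position 2-fold.
Codon 5 AAU (Asn): third position 2-fold.
Four-fold degenerate third positions: 1.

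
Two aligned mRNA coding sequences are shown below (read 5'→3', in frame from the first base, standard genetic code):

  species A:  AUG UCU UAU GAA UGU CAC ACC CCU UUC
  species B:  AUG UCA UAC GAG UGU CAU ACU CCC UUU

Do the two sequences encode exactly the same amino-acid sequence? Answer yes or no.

Codon 1: AUG Met / AUG Met — identical.
Codon 2: UCU Ser / UCA Ser — synonymous.
Codon 3: UAU Tyr / UAC Tyr — synonymous.
Codon 4: GAA Glu / GAG Glu — synonymous.
Codon 5: UGU Cys / UGU Cys — identical.
Codon 6: CAC His / CAU His — synonymous.
Codon 7: ACC Thr / ACU Thr — synonymous.
Codon 8: CCU Pro / CCC Pro — synonymous.
Codon 9: UUC Phe / UUU Phe — synonymous.
Nonsynonymous differences: 0 → same protein.

yes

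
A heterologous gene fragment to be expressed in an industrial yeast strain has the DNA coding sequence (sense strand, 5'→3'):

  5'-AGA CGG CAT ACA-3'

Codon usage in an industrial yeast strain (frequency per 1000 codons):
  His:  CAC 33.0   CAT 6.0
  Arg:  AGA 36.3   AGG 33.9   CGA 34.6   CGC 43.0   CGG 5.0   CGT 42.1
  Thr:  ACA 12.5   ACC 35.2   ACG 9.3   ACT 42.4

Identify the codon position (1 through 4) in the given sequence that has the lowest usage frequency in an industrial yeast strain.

Codon 1 AGA (Arg): 36.3 per 1000.
Codon 2 CGG (Arg): 5.0 per 1000.
Codon 3 CAT (His): 6.0 per 1000.
Codon 4 ACA (Thr): 12.5 per 1000.
Lowest frequency is 5.0 at codon 2.

2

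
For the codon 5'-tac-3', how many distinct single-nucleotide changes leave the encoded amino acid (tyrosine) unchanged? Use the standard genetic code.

Position 1: none → 0 synonymous.
Position 2: none → 0 synonymous.
Position 3: TAT → 1 synonymous.
Total: 0 + 0 + 1 = 1.

1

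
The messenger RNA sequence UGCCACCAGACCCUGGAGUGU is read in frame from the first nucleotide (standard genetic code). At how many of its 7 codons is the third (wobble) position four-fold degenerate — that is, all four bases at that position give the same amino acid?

2

Codon 1 UGC (Cys): third position 2-fold.
Codon 2 CAC (His): third position 2-fold.
Codon 3 CAG (Gln): third position 2-fold.
Codon 4 ACC (Thr): third position 4-fold.
Codon 5 CUG (Leu): third position 4-fold.
Codon 6 GAG (Glu): third position 2-fold.
Codon 7 UGU (Cys): third position 2-fold.
Four-fold degenerate third positions: 2.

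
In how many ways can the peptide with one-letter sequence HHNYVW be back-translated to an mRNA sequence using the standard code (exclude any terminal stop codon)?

His: 2 codons.
His: 2 codons.
Asn: 2 codons.
Tyr: 2 codons.
Val: 4 codons.
Trp: 1 codon.
2 × 2 × 2 × 2 × 4 × 1 = 64.

64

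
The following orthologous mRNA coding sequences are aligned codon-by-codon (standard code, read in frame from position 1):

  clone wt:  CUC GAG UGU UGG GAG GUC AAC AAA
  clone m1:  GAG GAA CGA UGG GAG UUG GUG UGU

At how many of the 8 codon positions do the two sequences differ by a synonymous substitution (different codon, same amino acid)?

1

Codon 1: CUC Leu / GAG Glu — nonsynonymous.
Codon 2: GAG Glu / GAA Glu — synonymous.
Codon 3: UGU Cys / CGA Arg — nonsynonymous.
Codon 4: UGG Trp / UGG Trp — identical.
Codon 5: GAG Glu / GAG Glu — identical.
Codon 6: GUC Val / UUG Leu — nonsynonymous.
Codon 7: AAC Asn / GUG Val — nonsynonymous.
Codon 8: AAA Lys / UGU Cys — nonsynonymous.
Synonymous differences: 1.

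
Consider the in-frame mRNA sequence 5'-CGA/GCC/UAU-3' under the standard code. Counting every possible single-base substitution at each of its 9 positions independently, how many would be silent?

8

Codon 1 (CGA, Arg): 4 synonymous substitutions.
Codon 2 (GCC, Ala): 3 synonymous substitutions.
Codon 3 (UAU, Tyr): 1 synonymous substitution.
Total: 4 + 3 + 1 = 8.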